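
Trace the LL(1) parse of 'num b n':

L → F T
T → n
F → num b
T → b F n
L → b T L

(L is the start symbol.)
Stack is shown with the top on the left.

Stack      Input      Action
----------------------------
L $        num b n $  output L → F T
F T $      num b n $  output F → num b
num b T $  num b n $  match 'num'
b T $      b n $      match 'b'
T $        n $        output T → n
n $        n $        match 'n'
$          $          accept

The string is accepted.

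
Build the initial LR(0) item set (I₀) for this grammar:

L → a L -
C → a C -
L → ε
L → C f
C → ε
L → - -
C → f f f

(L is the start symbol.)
{ [C → . a C -], [C → . f f f], [C → .], [L → . - -], [L → . C f], [L → . a L -], [L → .], [L' → . L] }

First, augment the grammar with L' → L
I₀ = CLOSURE({ [L' → . L] }):
  [L' → . L] has the dot before L: add [L → . a L -], [L → .], [L → . C f], [L → . - -]
  [L → . C f] has the dot before C: add [C → . a C -], [C → .], [C → . f f f]
No further items can be added.

I₀ = { [C → . a C -], [C → . f f f], [C → .], [L → . - -], [L → . C f], [L → . a L -], [L → .], [L' → . L] }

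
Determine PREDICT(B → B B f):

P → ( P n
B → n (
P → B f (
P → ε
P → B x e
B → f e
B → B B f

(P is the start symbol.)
PREDICT(B → B B f) = (FIRST(RHS) \ {ε}) ∪ (FOLLOW(B) if ε ∈ FIRST(RHS), i.e. RHS ⇒* ε)
FIRST(B) = { 'f', 'n' }
FIRST(B B f) = { 'f', 'n' }
ε ∉ FIRST(B B f), so FOLLOW(B) is not added.
PREDICT(B → B B f) = { 'f', 'n' }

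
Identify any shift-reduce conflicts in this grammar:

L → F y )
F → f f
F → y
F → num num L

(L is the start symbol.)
Augment with L' → L and build the canonical LR(0) collection (I0 = CLOSURE({[L' → . L]}), then GOTO on every symbol after a dot until no new states appear). It has 11 states:
  I0: { [F → . f f], [F → . num num L], [F → . y], [L → . F y )], [L' → . L] }  — shift
  I1: { [L → F . y )] }  — shift
  I2: { [L' → L .] }  — accept
  I3: { [F → f . f] }  — shift
  I4: { [F → num . num L] }  — shift
  I5: { [F → y .] }  — reduce
  I6: { [F → . f f], [F → . num num L], [F → . y], [F → num num . L], [L → . F y )] }  — shift
  I7: { [F → num num L .] }  — reduce
  I8: { [F → f f .] }  — reduce
  I9: { [L → F y . )] }  — shift
  I10: { [L → F y ) .] }  — reduce

No state contains both a complete item and a shift item.

Answer: No shift-reduce conflicts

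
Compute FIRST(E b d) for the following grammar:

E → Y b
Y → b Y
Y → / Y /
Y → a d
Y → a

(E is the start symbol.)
{ '/', 'a', 'b' }

FIRST sets of the non-terminals involved (from the grammar, by fixed-point iteration):
  FIRST(E) = { '/', 'a', 'b' }

To compute FIRST(E b d), process the symbols left to right:
Symbol E is a non-terminal. Add FIRST(E) \ {ε} = { '/', 'a', 'b' }
E is not nullable (ε ∉ FIRST(E)), so stop here.
FIRST(E b d) = { '/', 'a', 'b' }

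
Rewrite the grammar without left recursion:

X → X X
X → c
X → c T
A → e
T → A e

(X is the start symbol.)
X → c X'
X → c T X'
X' → X X'
X' → ε
A → e
T → A e

X is directly left-recursive. The standard transformation for
  A → A α₁ | ... | A α_m | β₁ | ... | β_n
is
  A  → β₁ A' | ... | β_n A'
  A' → α₁ A' | ... | α_m A' | ε

X → c becomes X → c X'
X → c T becomes X → c T X'
X → X X becomes X' → X X'
Add X' → ε

Productions for other non-terminals are unchanged:
  A → e
  T → A e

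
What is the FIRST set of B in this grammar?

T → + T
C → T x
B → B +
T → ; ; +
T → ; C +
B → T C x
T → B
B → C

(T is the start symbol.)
{ '+', ';' }

To compute FIRST(B), examine every production with B on the left-hand side, reading each right-hand side left to right until a non-nullable symbol is reached.

FIRST sets of the other non-terminals involved (by the same procedure, iterated to a fixed point):
  FIRST(T) = { '+', ';' }
  FIRST(C) = { '+', ';' }

From B → B +:
  - B is the symbol being defined: contributes nothing new
    B is not nullable, so stop
From B → T C x:
  - T is a non-terminal: add FIRST(T) \ {ε} = { '+', ';' }
    T is not nullable, so stop
From B → C:
  - C is a non-terminal: add FIRST(C) \ {ε} = { '+', ';' }
    C is not nullable, so stop

Collecting: FIRST(B) = { '+', ';' }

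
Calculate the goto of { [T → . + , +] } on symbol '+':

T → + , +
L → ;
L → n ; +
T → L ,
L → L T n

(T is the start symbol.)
{ [T → + . , +] }

GOTO(I, '+') = CLOSURE({ [A → αX.β] : [A → α.Xβ] ∈ I, X = '+' })

Items with dot before '+', with the dot advanced:
  [T → . + , +] → [T → + . , +]
Closure adds nothing (no advanced item has the dot before a non-terminal).

GOTO = { [T → + . , +] }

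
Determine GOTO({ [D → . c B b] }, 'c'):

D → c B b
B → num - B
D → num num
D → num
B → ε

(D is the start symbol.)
GOTO(I, 'c') = CLOSURE({ [A → αX.β] : [A → α.Xβ] ∈ I, X = 'c' })

Items with dot before 'c', with the dot advanced:
  [D → . c B b] → [D → c . B b]
Closure of the advanced items:
  [D → c . B b] has the dot before B: add [B → . num - B], [B → .]

GOTO = { [B → . num - B], [B → .], [D → c . B b] }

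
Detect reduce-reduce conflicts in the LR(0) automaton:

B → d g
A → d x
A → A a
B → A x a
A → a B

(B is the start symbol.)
No reduce-reduce conflicts

Augment with B' → B and build the canonical LR(0) collection (I0 = CLOSURE({[B' → . B]}), then GOTO on every symbol after a dot until no new states appear). It has 11 states:
  I0: { [A → . A a], [A → . a B], [A → . d x], [B → . A x a], [B → . d g], [B' → . B] }  — shift
  I1: { [A → A . a], [B → A . x a] }  — shift
  I2: { [B' → B .] }  — accept
  I3: { [A → . A a], [A → . a B], [A → . d x], [A → a . B], [B → . A x a], [B → . d g] }  — shift
  I4: { [A → d . x], [B → d . g] }  — shift
  I5: { [B → d g .] }  — reduce
  I6: { [A → d x .] }  — reduce
  I7: { [A → a B .] }  — reduce
  I8: { [A → A a .] }  — reduce
  I9: { [B → A x . a] }  — shift
  I10: { [B → A x a .] }  — reduce

No state contains more than one complete item.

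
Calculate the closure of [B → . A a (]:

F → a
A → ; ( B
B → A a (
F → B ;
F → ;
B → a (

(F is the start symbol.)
To compute CLOSURE, for each item [A → α.Bβ] where B is a non-terminal, add [B → .γ] for all productions B → γ; repeat for the newly added items until nothing changes.

Start with: [B → . A a (]
  [B → . A a (] has the dot before A: add [A → . ; ( B]
No further items can be added.

CLOSURE = { [A → . ; ( B], [B → . A a (] }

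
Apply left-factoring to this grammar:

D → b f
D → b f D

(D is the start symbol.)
D → b f D'
D' → ε
D' → D

Left-factoring transforms A → αβ₁ | αβ₂ into A → αA' and A' → β₁ | β₂
(α is the longest common prefix among the alternatives). Repeat until
no nonterminal has two alternatives with a common prefix.

Round 1: D has alternatives sharing prefix 'b f'. Introduce D': D → b f D'
  Add: D' → ε
  Add: D' → D

No remaining common prefixes — done.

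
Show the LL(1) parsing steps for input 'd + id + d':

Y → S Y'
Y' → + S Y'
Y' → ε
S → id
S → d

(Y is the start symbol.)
LL(1) parsing maintains a stack (initially the start symbol over $) and the input. At each step: if the stack top is a terminal, match it against the current input token; if it is a non-terminal N, replace it with the RHS of M[N, lookahead] (the unique production whose predict set contains the lookahead).

Stack is shown with the top on the left.

Stack     Input         Action
------------------------------
Y $       d + id + d $  output Y → S Y'
S Y' $    d + id + d $  output S → d
d Y' $    d + id + d $  match 'd'
Y' $      + id + d $    output Y' → + S Y'
+ S Y' $  + id + d $    match '+'
S Y' $    id + d $      output S → id
id Y' $   id + d $      match 'id'
Y' $      + d $         output Y' → + S Y'
+ S Y' $  + d $         match '+'
S Y' $    d $           output S → d
d Y' $    d $           match 'd'
Y' $      $             output Y' → ε
$         $             accept

The string is accepted.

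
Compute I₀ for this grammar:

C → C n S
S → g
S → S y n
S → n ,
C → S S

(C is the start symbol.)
{ [C → . C n S], [C → . S S], [C' → . C], [S → . S y n], [S → . g], [S → . n ,] }

First, augment the grammar with C' → C
I₀ = CLOSURE({ [C' → . C] }):
  [C' → . C] has the dot before C: add [C → . C n S], [C → . S S]
  [C → . S S] has the dot before S: add [S → . g], [S → . S y n], [S → . n ,]
No further items can be added.

I₀ = { [C → . C n S], [C → . S S], [C' → . C], [S → . S y n], [S → . g], [S → . n ,] }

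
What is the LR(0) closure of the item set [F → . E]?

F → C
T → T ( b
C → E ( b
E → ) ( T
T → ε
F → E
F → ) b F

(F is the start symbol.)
Start with: [F → . E]
  [F → . E] has the dot before E: add [E → . ) ( T]
No further items can be added.

CLOSURE = { [E → . ) ( T], [F → . E] }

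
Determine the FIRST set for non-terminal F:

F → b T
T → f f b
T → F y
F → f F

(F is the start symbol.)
{ 'b', 'f' }

To compute FIRST(F), examine every production with F on the left-hand side, reading each right-hand side left to right until a non-nullable symbol is reached.

From F → b T:
  - b is a terminal: add 'b' and stop
From F → f F:
  - f is a terminal: add 'f' and stop

Collecting: FIRST(F) = { 'b', 'f' }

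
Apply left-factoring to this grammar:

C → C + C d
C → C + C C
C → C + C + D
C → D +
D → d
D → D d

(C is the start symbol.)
Left-factoring transforms A → αβ₁ | αβ₂ into A → αA' and A' → β₁ | β₂
(α is the longest common prefix among the alternatives). Repeat until
no nonterminal has two alternatives with a common prefix.

Round 1: C has alternatives sharing prefix 'C + C'. Introduce C': C → C + C C'
  Add: C' → d
  Add: C' → C
  Add: C' → + D

No remaining common prefixes — done.

Resulting grammar:
C → C + C C'
C' → d
C' → C
C' → + D
C → D +
D → d
D → D d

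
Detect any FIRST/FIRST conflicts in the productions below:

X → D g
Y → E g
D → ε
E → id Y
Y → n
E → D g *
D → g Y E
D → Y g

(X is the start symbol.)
A FIRST/FIRST conflict occurs when two productions N → α and N → β for the same non-terminal have FIRST(α) ∩ FIRST(β) ≠ ∅ (with ε ∈ FIRST of a nullable right-hand side, so two nullable alternatives also conflict).

FIRST sets of the non-terminals at (or reachable through a nullable prefix from) the front of some alternative:
  FIRST(E) = { 'g', 'id', 'n' }
  FIRST(Y) = { 'g', 'id', 'n' }
  FIRST(D) = { 'g', 'id', 'n', ε }

Productions for Y:
  Y → E g: FIRST = { 'g', 'id', 'n' }
  Y → n: FIRST = { 'n' }
Productions for D:
  D → ε: FIRST = { ε }
  D → g Y E: FIRST = { 'g' }
  D → Y g: FIRST = { 'g', 'id', 'n' }
Productions for E:
  E → id Y: FIRST = { 'id' }
  E → D g *: FIRST = { 'g', 'id', 'n' }
X has only one production, so no FIRST/FIRST conflict is possible there.

Conflict for Y: Y → E g and Y → n
  Overlap: { 'n' }
Conflict for D: D → g Y E and D → Y g
  Overlap: { 'g' }
Conflict for E: E → id Y and E → D g *
  Overlap: { 'id' }

Answer: Yes. Y → E g / Y → n on { 'n' }; D → g Y E / D → Y g on { 'g' }; E → id Y / E → D g '*' on { 'id' }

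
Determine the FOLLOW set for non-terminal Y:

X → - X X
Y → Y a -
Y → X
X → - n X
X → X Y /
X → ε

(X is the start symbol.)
To compute FOLLOW(Y), find every occurrence of Y on a right-hand side N → α Y β: add FIRST(β) \ {ε}, and if β is empty or nullable also add FOLLOW(N). Iterate to a fixed point.

In Y → Y a -: Y is followed by a '-', add FIRST(a '-') \ {ε} = { 'a' }
In X → X Y /: Y is followed by '/', add FIRST('/') \ {ε} = { '/' }

Taking the union: FOLLOW(Y) = { '/', 'a' }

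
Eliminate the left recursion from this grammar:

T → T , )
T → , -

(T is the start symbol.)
T → , - T'
T' → , ) T'
T' → ε

T is directly left-recursive. The standard transformation for
  A → A α₁ | ... | A α_m | β₁ | ... | β_n
is
  A  → β₁ A' | ... | β_n A'
  A' → α₁ A' | ... | α_m A' | ε

T → , - becomes T → , - T'
T → T , ) becomes T' → , ) T'
Add T' → ε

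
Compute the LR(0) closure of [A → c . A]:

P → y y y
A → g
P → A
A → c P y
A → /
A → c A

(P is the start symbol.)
Start with: [A → c . A]
  [A → c . A] has the dot before A: add [A → . g], [A → . c P y], [A → . /], [A → . c A]
No further items can be added.

CLOSURE = { [A → . /], [A → . c A], [A → . c P y], [A → . g], [A → c . A] }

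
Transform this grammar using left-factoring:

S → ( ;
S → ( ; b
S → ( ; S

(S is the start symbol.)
Left-factoring transforms A → αβ₁ | αβ₂ into A → αA' and A' → β₁ | β₂
(α is the longest common prefix among the alternatives). Repeat until
no nonterminal has two alternatives with a common prefix.

Round 1: S has alternatives sharing prefix '( ;'. Introduce S': S → ( ; S'
  Add: S' → ε
  Add: S' → b
  Add: S' → S

No remaining common prefixes — done.

Resulting grammar:
S → ( ; S'
S' → ε
S' → b
S' → S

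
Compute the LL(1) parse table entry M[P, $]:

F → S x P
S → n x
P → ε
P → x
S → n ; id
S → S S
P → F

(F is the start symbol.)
To find M[P, $], we find productions for P where $ is in the predict set (PREDICT(N → α) = (FIRST(α) \ {ε}) ∪ (FOLLOW(N) if α ⇒* ε)).

Relevant sets:
  FIRST(F) = { 'n' }
  FOLLOW(P) = { $ }

P → ε: PREDICT = { $ }
  $ is in predict set, so this production goes in M[P, $]
P → x: PREDICT = { 'x' }
P → F: PREDICT = { 'n' }

M[P, $] = P → ε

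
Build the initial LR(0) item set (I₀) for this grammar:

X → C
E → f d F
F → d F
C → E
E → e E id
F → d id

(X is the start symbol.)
First, augment the grammar with X' → X
I₀ = CLOSURE({ [X' → . X] }):
  [X' → . X] has the dot before X: add [X → . C]
  [X → . C] has the dot before C: add [C → . E]
  [C → . E] has the dot before E: add [E → . f d F], [E → . e E id]
No further items can be added.

I₀ = { [C → . E], [E → . e E id], [E → . f d F], [X → . C], [X' → . X] }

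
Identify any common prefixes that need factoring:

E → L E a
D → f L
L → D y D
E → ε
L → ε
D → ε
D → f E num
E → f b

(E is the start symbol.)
Yes, D has productions with common prefix 'f'

Left-factoring is needed when two productions for the same non-terminal
share a common prefix on the right-hand side.

Productions for E:
  E → L E a
  E → ε
  E → f b
Productions for D:
  D → f L
  D → ε
  D → f E num
Productions for L:
  L → D y D
  L → ε

Found common prefix 'f' in productions for D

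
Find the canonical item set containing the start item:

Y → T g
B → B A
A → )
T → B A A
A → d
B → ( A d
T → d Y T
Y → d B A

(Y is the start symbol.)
First, augment the grammar with Y' → Y
I₀ = CLOSURE({ [Y' → . Y] }):
  [Y' → . Y] has the dot before Y: add [Y → . T g], [Y → . d B A]
  [Y → . T g] has the dot before T: add [T → . B A A], [T → . d Y T]
  [T → . B A A] has the dot before B: add [B → . B A], [B → . ( A d]
No further items can be added.

I₀ = { [B → . ( A d], [B → . B A], [T → . B A A], [T → . d Y T], [Y → . T g], [Y → . d B A], [Y' → . Y] }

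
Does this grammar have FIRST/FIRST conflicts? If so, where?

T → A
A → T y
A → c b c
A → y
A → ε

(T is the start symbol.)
Yes. A → T y / A → c b c on { 'c' }; A → T y / A → y on { 'y' }

FIRST sets of the non-terminals at (or reachable through a nullable prefix from) the front of some alternative:
  FIRST(T) = { 'c', 'y', ε }

Productions for A:
  A → T y: FIRST = { 'c', 'y' }
  A → c b c: FIRST = { 'c' }
  A → y: FIRST = { 'y' }
  A → ε: FIRST = { ε }
T has only one production, so no FIRST/FIRST conflict is possible there.

Conflict for A: A → T y and A → c b c
  Overlap: { 'c' }
Conflict for A: A → T y and A → y
  Overlap: { 'y' }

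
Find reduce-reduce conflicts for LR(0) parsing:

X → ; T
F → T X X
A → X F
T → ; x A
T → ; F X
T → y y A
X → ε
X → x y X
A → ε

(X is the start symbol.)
A reduce-reduce conflict occurs when an LR(0) state has two complete items [A → α .] and [B → β .] — both call for a reduction, and with no lookahead the parser cannot choose between them.

Augment with X' → X and build the canonical LR(0) collection (I0 = CLOSURE({[X' → . X]}), then GOTO on every symbol after a dot until no new states appear). It has 20 states:
  I0: { [X → . ; T], [X → . x y X], [X → .], [X' → . X] }  — shift, reduce
  I1: { [T → . ; F X], [T → . ; x A], [T → . y y A], [X → ; . T] }  — shift
  I2: { [X' → X .] }  — accept
  I3: { [X → x . y X] }  — shift
  I4: { [X → . ; T], [X → . x y X], [X → .], [X → x y . X] }  — shift, reduce
  I5: { [X → x y X .] }  — reduce
  I6: { [F → . T X X], [T → . ; F X], [T → . ; x A], [T → . y y A], [T → ; . F X], [T → ; . x A] }  — shift
  I7: { [X → ; T .] }  — reduce
  I8: { [T → y . y A] }  — shift
  I9: { [A → . X F], [A → .], [T → y y . A], [X → . ; T], [X → . x y X], [X → .] }  — shift, 2 reduces
  I10: { [T → y y A .] }  — reduce
  I11: { [A → X . F], [F → . T X X], [T → . ; F X], [T → . ; x A], [T → . y y A] }  — shift
  I12: { [A → X F .] }  — reduce
  I13: { [F → T . X X], [X → . ; T], [X → . x y X], [X → .] }  — shift, reduce
  I14: { [F → T X . X], [X → . ; T], [X → . x y X], [X → .] }  — shift, reduce
  I15: { [F → T X X .] }  — reduce
  I16: { [T → ; F . X], [X → . ; T], [X → . x y X], [X → .] }  — shift, reduce
  I17: { [A → . X F], [A → .], [T → ; x . A], [X → . ; T], [X → . x y X], [X → .] }  — shift, 2 reduces
  I18: { [T → ; x A .] }  — reduce
  I19: { [T → ; F X .] }  — reduce

I9 contains complete items [A → .], [X → .] — reduce-reduce conflict.
I17 contains complete items [A → .], [X → .] — reduce-reduce conflict.

Answer: Yes — I9: [A → .] vs [X → .]; I17: [A → .] vs [X → .]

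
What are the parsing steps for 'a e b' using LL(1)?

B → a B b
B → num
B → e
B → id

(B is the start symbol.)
LL(1) parsing maintains a stack (initially the start symbol over $) and the input. At each step: if the stack top is a terminal, match it against the current input token; if it is a non-terminal N, replace it with the RHS of M[N, lookahead] (the unique production whose predict set contains the lookahead).

Stack is shown with the top on the left.

Stack    Input    Action
------------------------
B $      a e b $  output B → a B b
a B b $  a e b $  match 'a'
B b $    e b $    output B → e
e b $    e b $    match 'e'
b $      b $      match 'b'
$        $        accept

The string is accepted.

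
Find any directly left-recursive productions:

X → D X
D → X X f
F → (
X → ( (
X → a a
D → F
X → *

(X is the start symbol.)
Direct left recursion occurs when N → N α for some non-terminal N (the right-hand side begins with the left-hand side itself).

X → D X: starts with D
D → X X f: starts with X
F → (: starts with '('
X → ( (: starts with '('
X → a a: starts with a
D → F: starts with F
X → *: starts with '*'

No direct left recursion found.

Answer: No direct left recursion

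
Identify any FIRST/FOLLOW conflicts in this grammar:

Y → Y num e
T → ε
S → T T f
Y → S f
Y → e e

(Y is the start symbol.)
Nullable non-terminals: T.
T has a nullable alternative but only one production, so nothing to check.

S, Y have no nullable alternative, so no FIRST/FOLLOW check is needed there.

No FIRST/FOLLOW conflicts found.

Answer: No FIRST/FOLLOW conflicts.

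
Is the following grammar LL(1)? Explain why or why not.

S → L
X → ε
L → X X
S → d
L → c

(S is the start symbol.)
Relevant sets:
  FIRST(L) = { 'c', ε }
  FIRST(X) = { ε }
  FOLLOW(S) = { $ }
  FOLLOW(L) = { $ }

For S:
  PREDICT(S → L) = { $, 'c' }
  PREDICT(S → d) = { 'd' }
For L:
  PREDICT(L → X X) = { $ }
  PREDICT(L → c) = { 'c' }
X has a single production, so nothing to check there.

All predict sets are disjoint. The grammar IS LL(1).

Answer: Yes, the grammar is LL(1).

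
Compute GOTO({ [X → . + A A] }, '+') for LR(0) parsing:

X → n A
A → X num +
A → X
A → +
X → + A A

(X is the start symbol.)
GOTO(I, '+') = CLOSURE({ [A → αX.β] : [A → α.Xβ] ∈ I, X = '+' })

Items with dot before '+', with the dot advanced:
  [X → . + A A] → [X → + . A A]
Closure of the advanced items:
  [X → + . A A] has the dot before A: add [A → . X num +], [A → . X], [A → . +]
  [A → . X num +] has the dot before X: add [X → . n A], [X → . + A A]

GOTO = { [A → . +], [A → . X num +], [A → . X], [X → + . A A], [X → . + A A], [X → . n A] }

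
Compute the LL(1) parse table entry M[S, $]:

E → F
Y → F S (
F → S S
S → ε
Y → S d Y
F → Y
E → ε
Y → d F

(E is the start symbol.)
S → ε

To find M[S, $], we find productions for S where $ is in the predict set (PREDICT(N → α) = (FIRST(α) \ {ε}) ∪ (FOLLOW(N) if α ⇒* ε)).

Relevant sets:
  FOLLOW(S) = { $, '(', 'd' }

S → ε: PREDICT = { $, '(', 'd' }
  $ is in predict set, so this production goes in M[S, $]

M[S, $] = S → ε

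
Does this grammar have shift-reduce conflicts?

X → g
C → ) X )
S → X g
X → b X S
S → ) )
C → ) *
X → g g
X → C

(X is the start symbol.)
A shift-reduce conflict occurs when an LR(0) state has both:
  - a complete (reduce) item [A → α .] (dot at the end), and
  - a shift item [B → β . c γ] (dot before a terminal).

Augment with X' → X and build the canonical LR(0) collection (I0 = CLOSURE({[X' → . X]}), then GOTO on every symbol after a dot until no new states appear). It has 16 states:
  I0: { [C → . ) *], [C → . ) X )], [X → . C], [X → . b X S], [X → . g g], [X → . g], [X' → . X] }  — shift
  I1: { [C → ) . *], [C → ) . X )], [C → . ) *], [C → . ) X )], [X → . C], [X → . b X S], [X → . g g], [X → . g] }  — shift
  I2: { [X → C .] }  — reduce
  I3: { [X' → X .] }  — accept
  I4: { [C → . ) *], [C → . ) X )], [X → . C], [X → . b X S], [X → . g g], [X → . g], [X → b . X S] }  — shift
  I5: { [X → g . g], [X → g .] }  — shift, reduce
  I6: { [X → g g .] }  — reduce
  I7: { [C → . ) *], [C → . ) X )], [S → . ) )], [S → . X g], [X → . C], [X → . b X S], [X → . g g], [X → . g], [X → b X . S] }  — shift
  I8: { [C → ) . *], [C → ) . X )], [C → . ) *], [C → . ) X )], [S → ) . )], [X → . C], [X → . b X S], [X → . g g], [X → . g] }  — shift
  I9: { [X → b X S .] }  — reduce
  I10: { [S → X . g] }  — shift
  I11: { [S → X g .] }  — reduce
  I12: { [C → ) . *], [C → ) . X )], [C → . ) *], [C → . ) X )], [S → ) ) .], [X → . C], [X → . b X S], [X → . g g], [X → . g] }  — shift, reduce
  I13: { [C → ) * .] }  — reduce
  I14: { [C → ) X . )] }  — shift
  I15: { [C → ) X ) .] }  — reduce

I5 contains reduce item [X → g .] and shift item [X → g . g] — shift-reduce conflict.
I12 contains reduce item [S → ) ) .] and shift items [C → . ) *], [C → ) . *], [C → . ) X )], [X → . b X S], [X → . g], [X → . g g] — shift-reduce conflict.

Answer: Yes — I5: [X → g .] vs [X → g . g]; I12: [S → ) ) .] vs [C → . ) *]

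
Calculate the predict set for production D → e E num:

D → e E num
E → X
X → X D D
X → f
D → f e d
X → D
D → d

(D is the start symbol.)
PREDICT(D → e E num) = (FIRST(RHS) \ {ε}) ∪ (FOLLOW(D) if ε ∈ FIRST(RHS), i.e. RHS ⇒* ε)
FIRST(e E num) = { 'e' }
ε ∉ FIRST(e E num), so FOLLOW(D) is not added.
PREDICT(D → e E num) = { 'e' }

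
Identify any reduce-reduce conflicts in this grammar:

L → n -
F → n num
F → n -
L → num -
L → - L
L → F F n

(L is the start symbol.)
Augment with L' → L and build the canonical LR(0) collection (I0 = CLOSURE({[L' → . L]}), then GOTO on every symbol after a dot until no new states appear). It has 14 states:
  I0: { [F → . n -], [F → . n num], [L → . - L], [L → . F F n], [L → . n -], [L → . num -], [L' → . L] }  — shift
  I1: { [F → . n -], [F → . n num], [L → - . L], [L → . - L], [L → . F F n], [L → . n -], [L → . num -] }  — shift
  I2: { [F → . n -], [F → . n num], [L → F . F n] }  — shift
  I3: { [L' → L .] }  — accept
  I4: { [F → n . -], [F → n . num], [L → n . -] }  — shift
  I5: { [L → num . -] }  — shift
  I6: { [L → num - .] }  — reduce
  I7: { [F → n - .], [L → n - .] }  — 2 reduces
  I8: { [F → n num .] }  — reduce
  I9: { [L → F F . n] }  — shift
  I10: { [F → n . -], [F → n . num] }  — shift
  I11: { [F → n - .] }  — reduce
  I12: { [L → F F n .] }  — reduce
  I13: { [L → - L .] }  — reduce

I7 contains complete items [F → n - .], [L → n - .] — reduce-reduce conflict.

Answer: Yes — I7: [F → n - .] vs [L → n - .]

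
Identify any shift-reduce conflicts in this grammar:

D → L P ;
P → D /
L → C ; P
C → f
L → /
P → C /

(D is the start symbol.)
A shift-reduce conflict occurs when an LR(0) state has both:
  - a complete (reduce) item [A → α .] (dot at the end), and
  - a shift item [B → β . c γ] (dot before a terminal).

Augment with D' → D and build the canonical LR(0) collection (I0 = CLOSURE({[D' → . D]}), then GOTO on every symbol after a dot until no new states appear). It has 14 states:
  I0: { [C → . f], [D → . L P ;], [D' → . D], [L → . /], [L → . C ; P] }  — shift
  I1: { [L → / .] }  — reduce
  I2: { [L → C . ; P] }  — shift
  I3: { [D' → D .] }  — accept
  I4: { [C → . f], [D → . L P ;], [D → L . P ;], [L → . /], [L → . C ; P], [P → . C /], [P → . D /] }  — shift
  I5: { [C → f .] }  — reduce
  I6: { [L → C . ; P], [P → C . /] }  — shift
  I7: { [P → D . /] }  — shift
  I8: { [D → L P . ;] }  — shift
  I9: { [D → L P ; .] }  — reduce
  I10: { [P → D / .] }  — reduce
  I11: { [P → C / .] }  — reduce
  I12: { [C → . f], [D → . L P ;], [L → . /], [L → . C ; P], [L → C ; . P], [P → . C /], [P → . D /] }  — shift
  I13: { [L → C ; P .] }  — reduce

No state contains both a complete item and a shift item.

Answer: No shift-reduce conflicts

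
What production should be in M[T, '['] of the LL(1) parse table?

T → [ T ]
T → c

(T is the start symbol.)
T → [ T ]

To find M[T, '['], we find productions for T where '[' is in the predict set (PREDICT(N → α) = (FIRST(α) \ {ε}) ∪ (FOLLOW(N) if α ⇒* ε)).

T → [ T ]: PREDICT = { '[' }
  '[' is in predict set, so this production goes in M[T, '[']
T → c: PREDICT = { 'c' }

M[T, '['] = T → [ T ]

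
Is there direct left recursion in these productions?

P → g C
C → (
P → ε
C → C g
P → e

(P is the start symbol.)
Yes, C is left-recursive

Direct left recursion occurs when N → N α for some non-terminal N (the right-hand side begins with the left-hand side itself).

P → g C: starts with g
C → (: starts with '('
P → ε: starts with ε
C → C g: LEFT RECURSIVE (starts with C)
P → e: starts with e

The grammar has direct left recursion on: C.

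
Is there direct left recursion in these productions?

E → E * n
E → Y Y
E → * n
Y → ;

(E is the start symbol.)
Yes, E is left-recursive

Direct left recursion occurs when N → N α for some non-terminal N (the right-hand side begins with the left-hand side itself).

E → E * n: LEFT RECURSIVE (starts with E)
E → Y Y: starts with Y
E → * n: starts with '*'
Y → ;: starts with ';'

The grammar has direct left recursion on: E.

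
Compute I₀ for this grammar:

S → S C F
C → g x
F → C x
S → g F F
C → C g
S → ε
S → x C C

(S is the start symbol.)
First, augment the grammar with S' → S
I₀ = CLOSURE({ [S' → . S] }):
  [S' → . S] has the dot before S: add [S → . S C F], [S → . g F F], [S → .], [S → . x C C]
No further items can be added.

I₀ = { [S → . S C F], [S → . g F F], [S → . x C C], [S → .], [S' → . S] }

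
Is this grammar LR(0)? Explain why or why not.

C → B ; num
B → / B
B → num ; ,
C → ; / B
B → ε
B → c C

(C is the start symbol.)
No. Shift-reduce conflict between [B → .] and [B → . / B]

A grammar is LR(0) if no state in the canonical LR(0) collection has:
  - both a shift item (dot before a terminal) and a complete item (shift-reduce conflict), or
  - two or more complete items (reduce-reduce conflict; the accept item [C' → C .] counts as a complete item here).

Augment with C' → C and build the canonical LR(0) collection (I0 = CLOSURE({[C' → . C]}), then GOTO on every symbol after a dot until no new states appear). It has 15 states:
  I0: { [B → . / B], [B → . c C], [B → . num ; ,], [B → .], [C → . ; / B], [C → . B ; num], [C' → . C] }  — shift, reduce
  I1: { [B → . / B], [B → . c C], [B → . num ; ,], [B → .], [B → / . B] }  — shift, reduce
  I2: { [C → ; . / B] }  — shift
  I3: { [C → B . ; num] }  — shift
  I4: { [C' → C .] }  — accept
  I5: { [B → . / B], [B → . c C], [B → . num ; ,], [B → .], [B → c . C], [C → . ; / B], [C → . B ; num] }  — shift, reduce
  I6: { [B → num . ; ,] }  — shift
  I7: { [B → num ; . ,] }  — shift
  I8: { [B → num ; , .] }  — reduce
  I9: { [B → c C .] }  — reduce
  I10: { [C → B ; . num] }  — shift
  I11: { [C → B ; num .] }  — reduce
  I12: { [B → . / B], [B → . c C], [B → . num ; ,], [B → .], [C → ; / . B] }  — shift, reduce
  I13: { [C → ; / B .] }  — reduce
  I14: { [B → / B .] }  — reduce

Conflict in state I0:
  Shift-reduce conflict between [B → .] and [B → . / B]
So the grammar is NOT LR(0).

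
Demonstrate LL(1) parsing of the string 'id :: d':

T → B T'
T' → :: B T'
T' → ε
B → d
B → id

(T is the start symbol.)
LL(1) parsing maintains a stack (initially the start symbol over $) and the input. At each step: if the stack top is a terminal, match it against the current input token; if it is a non-terminal N, replace it with the RHS of M[N, lookahead] (the unique production whose predict set contains the lookahead).

Stack is shown with the top on the left.

Stack      Input      Action
----------------------------
T $        id :: d $  output T → B T'
B T' $     id :: d $  output B → id
id T' $    id :: d $  match 'id'
T' $       :: d $     output T' → :: B T'
:: B T' $  :: d $     match '::'
B T' $     d $        output B → d
d T' $     d $        match 'd'
T' $       $          output T' → ε
$          $          accept

The string is accepted.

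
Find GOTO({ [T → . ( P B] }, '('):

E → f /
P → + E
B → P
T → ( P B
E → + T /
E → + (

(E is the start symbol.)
GOTO(I, '(') = CLOSURE({ [A → αX.β] : [A → α.Xβ] ∈ I, X = '(' })

Items with dot before '(', with the dot advanced:
  [T → . ( P B] → [T → ( . P B]
Closure of the advanced items:
  [T → ( . P B] has the dot before P: add [P → . + E]

GOTO = { [P → . + E], [T → ( . P B] }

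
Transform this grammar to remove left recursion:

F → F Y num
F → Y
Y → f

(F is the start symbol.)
F → Y F'
F' → Y num F'
F' → ε
Y → f

F is directly left-recursive. The standard transformation for
  A → A α₁ | ... | A α_m | β₁ | ... | β_n
is
  A  → β₁ A' | ... | β_n A'
  A' → α₁ A' | ... | α_m A' | ε

F → Y becomes F → Y F'
F → F Y num becomes F' → Y num F'
Add F' → ε

Productions for other non-terminals are unchanged:
  Y → f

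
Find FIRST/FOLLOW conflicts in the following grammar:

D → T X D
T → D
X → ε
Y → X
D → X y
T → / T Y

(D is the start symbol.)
Nullable non-terminals: X, Y.
X has a nullable alternative but only one production, so nothing to check.
Y has a nullable alternative but only one production, so nothing to check.

D, T have no nullable alternative, so no FIRST/FOLLOW check is needed there.

No FIRST/FOLLOW conflicts found.

Answer: No FIRST/FOLLOW conflicts.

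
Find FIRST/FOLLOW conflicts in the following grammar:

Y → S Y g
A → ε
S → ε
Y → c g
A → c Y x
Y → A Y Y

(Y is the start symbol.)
Yes. A → c Y x with FOLLOW(A) on { 'c' }

A FIRST/FOLLOW conflict occurs when a non-terminal N has a nullable alternative N → β (β ⇒* ε) and another alternative N → α with FIRST(α) ∩ FOLLOW(N) ≠ ∅: on such a lookahead the parser cannot decide between expanding α and letting N vanish via β.

Nullable non-terminals: A, S.

A: nullable alternative(s) A → ε; FOLLOW(A) = { 'c' }
  A → ε: FIRST \ {ε} = { } — this is the only nullable alternative, skip
  A → c Y x: FIRST \ {ε} = { 'c' } — overlaps FOLLOW(A) on { 'c' }: CONFLICT
S has a nullable alternative but only one production, so nothing to check.

Y has no nullable alternative, so no FIRST/FOLLOW check is needed there.

So the grammar has 1 FIRST/FOLLOW conflict (marked CONFLICT above).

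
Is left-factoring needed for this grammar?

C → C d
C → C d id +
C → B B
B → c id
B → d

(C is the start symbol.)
Left-factoring is needed when two productions for the same non-terminal
share a common prefix on the right-hand side.

Productions for C:
  C → C d
  C → C d id +
  C → B B
Productions for B:
  B → c id
  B → d

Found common prefix 'C d' in productions for C

Answer: Yes, C has productions with common prefix 'C d'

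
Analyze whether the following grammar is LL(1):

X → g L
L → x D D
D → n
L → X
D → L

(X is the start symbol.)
Relevant sets:
  FIRST(X) = { 'g' }
  FIRST(L) = { 'g', 'x' }

For L:
  PREDICT(L → x D D) = { 'x' }
  PREDICT(L → X) = { 'g' }
For D:
  PREDICT(D → n) = { 'n' }
  PREDICT(D → L) = { 'g', 'x' }
X has a single production, so nothing to check there.

All predict sets are disjoint. The grammar IS LL(1).

Answer: Yes, the grammar is LL(1).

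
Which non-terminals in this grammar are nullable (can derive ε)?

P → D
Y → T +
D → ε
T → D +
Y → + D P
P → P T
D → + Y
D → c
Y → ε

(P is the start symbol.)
A non-terminal is nullable if it can derive ε (the empty string): either it has an ε-production, or it has a production whose right-hand side consists entirely of nullable non-terminals.

ε-productions: D → ε, Y → ε
So D, Y are immediately nullable.
P → D: every symbol on the right is nullable, so P is nullable too.
No further non-terminal can be added: every production for the remaining non-terminals contains a terminal or a non-nullable non-terminal.
Nullable = { 'D', 'P', 'Y' }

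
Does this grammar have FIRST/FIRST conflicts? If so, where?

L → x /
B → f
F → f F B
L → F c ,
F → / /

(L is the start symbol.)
No FIRST/FIRST conflicts.

A FIRST/FIRST conflict occurs when two productions N → α and N → β for the same non-terminal have FIRST(α) ∩ FIRST(β) ≠ ∅ (with ε ∈ FIRST of a nullable right-hand side, so two nullable alternatives also conflict).

FIRST sets of the non-terminals at (or reachable through a nullable prefix from) the front of some alternative:
  FIRST(F) = { '/', 'f' }

Productions for L:
  L → x /: FIRST = { 'x' }
  L → F c ,: FIRST = { '/', 'f' }
Productions for F:
  F → f F B: FIRST = { 'f' }
  F → / /: FIRST = { '/' }
B has only one production, so no FIRST/FIRST conflict is possible there.

All alternatives of each non-terminal have pairwise disjoint FIRST sets.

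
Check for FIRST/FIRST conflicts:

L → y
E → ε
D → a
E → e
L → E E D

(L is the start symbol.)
No FIRST/FIRST conflicts.

FIRST sets of the non-terminals at (or reachable through a nullable prefix from) the front of some alternative:
  FIRST(E) = { 'e', ε }
  FIRST(D) = { 'a' }

Productions for L:
  L → y: FIRST = { 'y' }
  L → E E D: FIRST = { 'a', 'e' }
Productions for E:
  E → ε: FIRST = { ε }
  E → e: FIRST = { 'e' }
D has only one production, so no FIRST/FIRST conflict is possible there.

All alternatives of each non-terminal have pairwise disjoint FIRST sets.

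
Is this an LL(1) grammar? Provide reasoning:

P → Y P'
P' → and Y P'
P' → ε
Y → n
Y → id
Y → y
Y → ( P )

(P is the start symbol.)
Relevant sets:
  FOLLOW(P') = { $, ')' }

For P':
  PREDICT(P' → and Y P') = { 'and' }
  PREDICT(P' → ε) = { $, ')' }
For Y:
  PREDICT(Y → n) = { 'n' }
  PREDICT(Y → id) = { 'id' }
  PREDICT(Y → y) = { 'y' }
  PREDICT(Y → '(' P ')') = { '(' }
P has a single production, so nothing to check there.

All predict sets are disjoint. The grammar IS LL(1).

Answer: Yes, the grammar is LL(1).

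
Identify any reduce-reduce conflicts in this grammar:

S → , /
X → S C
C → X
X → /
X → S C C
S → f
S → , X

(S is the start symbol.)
Augment with S' → S and build the canonical LR(0) collection (I0 = CLOSURE({[S' → . S]}), then GOTO on every symbol after a dot until no new states appear). It has 11 states:
  I0: { [S → . , /], [S → . , X], [S → . f], [S' → . S] }  — shift
  I1: { [S → , . /], [S → , . X], [S → . , /], [S → . , X], [S → . f], [X → . /], [X → . S C C], [X → . S C] }  — shift
  I2: { [S' → S .] }  — accept
  I3: { [S → f .] }  — reduce
  I4: { [S → , / .], [X → / .] }  — 2 reduces
  I5: { [C → . X], [S → . , /], [S → . , X], [S → . f], [X → . /], [X → . S C C], [X → . S C], [X → S . C C], [X → S . C] }  — shift
  I6: { [S → , X .] }  — reduce
  I7: { [X → / .] }  — reduce
  I8: { [C → . X], [S → . , /], [S → . , X], [S → . f], [X → . /], [X → . S C C], [X → . S C], [X → S C . C], [X → S C .] }  — shift, reduce
  I9: { [C → X .] }  — reduce
  I10: { [X → S C C .] }  — reduce

I4 contains complete items [S → , / .], [X → / .] — reduce-reduce conflict.

Answer: Yes — I4: [S → , / .] vs [X → / .]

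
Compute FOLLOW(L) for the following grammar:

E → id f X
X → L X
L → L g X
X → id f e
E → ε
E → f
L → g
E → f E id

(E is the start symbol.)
In X → L X: L is followed by X, add FIRST(X) \ {ε} = { 'g', 'id' }
In L → L g X: L is followed by g X, add FIRST(g X) \ {ε} = { 'g' }

Taking the union: FOLLOW(L) = { 'g', 'id' }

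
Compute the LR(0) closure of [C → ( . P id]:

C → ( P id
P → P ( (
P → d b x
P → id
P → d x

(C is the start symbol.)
{ [C → ( . P id], [P → . P ( (], [P → . d b x], [P → . d x], [P → . id] }

Start with: [C → ( . P id]
  [C → ( . P id] has the dot before P: add [P → . P ( (], [P → . d b x], [P → . id], [P → . d x]
No further items can be added.

CLOSURE = { [C → ( . P id], [P → . P ( (], [P → . d b x], [P → . d x], [P → . id] }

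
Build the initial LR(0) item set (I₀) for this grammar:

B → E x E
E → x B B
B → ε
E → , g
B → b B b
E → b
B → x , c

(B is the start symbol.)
{ [B → . E x E], [B → . b B b], [B → . x , c], [B → .], [B' → . B], [E → . , g], [E → . b], [E → . x B B] }

First, augment the grammar with B' → B
I₀ = CLOSURE({ [B' → . B] }):
  [B' → . B] has the dot before B: add [B → . E x E], [B → .], [B → . b B b], [B → . x , c]
  [B → . E x E] has the dot before E: add [E → . x B B], [E → . , g], [E → . b]
No further items can be added.

I₀ = { [B → . E x E], [B → . b B b], [B → . x , c], [B → .], [B' → . B], [E → . , g], [E → . b], [E → . x B B] }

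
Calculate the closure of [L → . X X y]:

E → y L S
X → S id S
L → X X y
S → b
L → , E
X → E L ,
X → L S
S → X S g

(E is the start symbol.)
{ [E → . y L S], [L → . , E], [L → . X X y], [S → . X S g], [S → . b], [X → . E L ,], [X → . L S], [X → . S id S] }

To compute CLOSURE, for each item [A → α.Bβ] where B is a non-terminal, add [B → .γ] for all productions B → γ; repeat for the newly added items until nothing changes.

Start with: [L → . X X y]
  [L → . X X y] has the dot before X: add [X → . S id S], [X → . E L ,], [X → . L S]
  [X → . S id S] has the dot before S: add [S → . b], [S → . X S g]
  [X → . E L ,] has the dot before E: add [E → . y L S]
  [X → . L S] has the dot before L: add [L → . , E]
No further items can be added.

CLOSURE = { [E → . y L S], [L → . , E], [L → . X X y], [S → . X S g], [S → . b], [X → . E L ,], [X → . L S], [X → . S id S] }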